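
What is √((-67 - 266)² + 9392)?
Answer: √120281 ≈ 346.82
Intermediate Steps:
√((-67 - 266)² + 9392) = √((-333)² + 9392) = √(110889 + 9392) = √120281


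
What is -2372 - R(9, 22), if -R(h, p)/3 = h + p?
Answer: -2279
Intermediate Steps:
R(h, p) = -3*h - 3*p (R(h, p) = -3*(h + p) = -3*h - 3*p)
-2372 - R(9, 22) = -2372 - (-3*9 - 3*22) = -2372 - (-27 - 66) = -2372 - 1*(-93) = -2372 + 93 = -2279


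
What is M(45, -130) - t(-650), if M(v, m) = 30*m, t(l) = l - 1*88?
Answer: -3162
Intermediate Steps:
t(l) = -88 + l (t(l) = l - 88 = -88 + l)
M(45, -130) - t(-650) = 30*(-130) - (-88 - 650) = -3900 - 1*(-738) = -3900 + 738 = -3162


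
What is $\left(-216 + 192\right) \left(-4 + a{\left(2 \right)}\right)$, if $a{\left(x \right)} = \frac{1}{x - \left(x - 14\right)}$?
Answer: $\frac{660}{7} \approx 94.286$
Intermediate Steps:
$a{\left(x \right)} = \frac{1}{14}$ ($a{\left(x \right)} = \frac{1}{x - \left(-14 + x\right)} = \frac{1}{14}$)
$\left(-216 + 192\right) \left(-4 + a{\left(2 \right)}\right) = \left(-216 + 192\right) \left(-4 + \frac{1}{14}\right) = \left(-24\right) \left(- \frac{55}{14}\right) = \frac{660}{7}$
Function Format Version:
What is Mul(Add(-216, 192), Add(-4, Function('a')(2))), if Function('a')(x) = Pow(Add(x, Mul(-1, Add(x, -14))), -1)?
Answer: Rational(660, 7) ≈ 94.286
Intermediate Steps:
Function('a')(x) = Rational(1, 14) (Function('a')(x) = Pow(Add(x, Mul(-1, Add(-14, x))), -1) = Pow(Add(x, Add(14, Mul(-1, x))), -1) = Pow(14, -1) = Rational(1, 14))
Mul(Add(-216, 192), Add(-4, Function('a')(2))) = Mul(Add(-216, 192), Add(-4, Rational(1, 14))) = Mul(-24, Rational(-55, 14)) = Rational(660, 7)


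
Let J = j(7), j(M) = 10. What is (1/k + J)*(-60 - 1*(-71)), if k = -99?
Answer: 989/9 ≈ 109.89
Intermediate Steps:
J = 10
(1/k + J)*(-60 - 1*(-71)) = (1/(-99) + 10)*(-60 - 1*(-71)) = (-1/99 + 10)*(-60 + 71) = (989/99)*11 = 989/9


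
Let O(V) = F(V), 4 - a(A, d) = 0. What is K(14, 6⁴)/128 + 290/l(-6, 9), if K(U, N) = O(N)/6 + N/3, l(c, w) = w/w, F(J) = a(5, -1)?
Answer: 56329/192 ≈ 293.38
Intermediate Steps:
a(A, d) = 4 (a(A, d) = 4 - 1*0 = 4 + 0 = 4)
F(J) = 4
l(c, w) = 1
O(V) = 4
K(U, N) = ⅔ + N/3 (K(U, N) = 4/6 + N/3 = 4*(⅙) + N*(⅓) = ⅔ + N/3)
K(14, 6⁴)/128 + 290/l(-6, 9) = (⅔ + (⅓)*6⁴)/128 + 290/1 = (⅔ + (⅓)*1296)*(1/128) + 290*1 = (⅔ + 432)*(1/128) + 290 = (1298/3)*(1/128) + 290 = 649/192 + 290 = 56329/192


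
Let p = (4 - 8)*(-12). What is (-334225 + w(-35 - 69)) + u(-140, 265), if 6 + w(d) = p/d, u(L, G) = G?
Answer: -4341564/13 ≈ -3.3397e+5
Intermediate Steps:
p = 48 (p = -4*(-12) = 48)
w(d) = -6 + 48/d
(-334225 + w(-35 - 69)) + u(-140, 265) = (-334225 + (-6 + 48/(-35 - 69))) + 265 = (-334225 + (-6 + 48/(-104))) + 265 = (-334225 + (-6 + 48*(-1/104))) + 265 = (-334225 + (-6 - 6/13)) + 265 = (-334225 - 84/13) + 265 = -4345009/13 + 265 = -4341564/13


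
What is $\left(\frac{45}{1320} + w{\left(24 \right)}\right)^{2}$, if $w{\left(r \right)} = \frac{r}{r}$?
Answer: $\frac{8281}{7744} \approx 1.0693$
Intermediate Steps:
$w{\left(r \right)} = 1$
$\left(\frac{45}{1320} + w{\left(24 \right)}\right)^{2} = \left(\frac{45}{1320} + 1\right)^{2} = \left(45 \cdot \frac{1}{1320} + 1\right)^{2} = \left(\frac{3}{88} + 1\right)^{2} = \left(\frac{91}{88}\right)^{2} = \frac{8281}{7744}$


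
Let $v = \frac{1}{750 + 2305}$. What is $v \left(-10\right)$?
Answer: $- \frac{2}{611} \approx -0.0032733$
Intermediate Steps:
$v = \frac{1}{3055} \approx 0.00032733$
$v \left(-10\right) = \frac{1}{3055} \left(-10\right) = - \frac{2}{611}$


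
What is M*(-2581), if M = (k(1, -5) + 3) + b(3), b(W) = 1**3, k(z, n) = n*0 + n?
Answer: 2581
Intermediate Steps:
k(z, n) = n (k(z, n) = 0 + n = n)
b(W) = 1
M = -1 (M = (-5 + 3) + 1 = -2 + 1 = -1)
M*(-2581) = -1*(-2581) = 2581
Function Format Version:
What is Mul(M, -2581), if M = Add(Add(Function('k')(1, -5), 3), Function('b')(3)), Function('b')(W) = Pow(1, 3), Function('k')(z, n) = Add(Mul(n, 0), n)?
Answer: 2581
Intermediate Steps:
Function('k')(z, n) = n (Function('k')(z, n) = Add(0, n) = n)
Function('b')(W) = 1
M = -1 (M = Add(Add(-5, 3), 1) = Add(-2, 1) = -1)
Mul(M, -2581) = Mul(-1, -2581) = 2581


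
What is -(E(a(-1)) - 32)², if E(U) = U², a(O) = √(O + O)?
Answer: -1156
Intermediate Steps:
a(O) = √2*√O (a(O) = √(2*O) = √2*√O)
-(E(a(-1)) - 32)² = -((√2*√(-1))² - 32)² = -((√2*I)² - 32)² = -((I*√2)² - 32)² = -(-2 - 32)² = -1*(-34)² = -1*1156 = -1156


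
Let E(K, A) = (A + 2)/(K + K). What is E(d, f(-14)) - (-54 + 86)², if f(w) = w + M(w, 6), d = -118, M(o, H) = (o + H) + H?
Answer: -120825/118 ≈ -1023.9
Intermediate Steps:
M(o, H) = o + 2*H (M(o, H) = (H + o) + H = o + 2*H)
f(w) = 12 + 2*w (f(w) = w + (w + 2*6) = w + (w + 12) = w + (12 + w) = 12 + 2*w)
E(K, A) = (2 + A)/(2*K) (E(K, A) = (2 + A)/((2*K)) = (2 + A)*(1/(2*K)) = (2 + A)/(2*K))
E(d, f(-14)) - (-54 + 86)² = (½)*(2 + (12 + 2*(-14)))/(-118) - (-54 + 86)² = (½)*(-1/118)*(2 + (12 - 28)) - 1*32² = (½)*(-1/118)*(2 - 16) - 1*1024 = (½)*(-1/118)*(-14) - 1024 = 7/118 - 1024 = -120825/118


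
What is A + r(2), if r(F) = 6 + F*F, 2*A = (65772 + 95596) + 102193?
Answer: 263581/2 ≈ 1.3179e+5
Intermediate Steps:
A = 263561/2 (A = ((65772 + 95596) + 102193)/2 = (161368 + 102193)/2 = (½)*263561 = 263561/2 ≈ 1.3178e+5)
r(F) = 6 + F²
A + r(2) = 263561/2 + (6 + 2²) = 263561/2 + (6 + 4) = 263561/2 + 10 = 263581/2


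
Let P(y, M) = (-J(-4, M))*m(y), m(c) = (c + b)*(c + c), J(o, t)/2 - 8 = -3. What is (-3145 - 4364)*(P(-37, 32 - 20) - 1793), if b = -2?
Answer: 230173377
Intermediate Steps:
J(o, t) = 10 (J(o, t) = 16 + 2*(-3) = 16 - 6 = 10)
m(c) = 2*c*(-2 + c) (m(c) = (c - 2)*(c + c) = (-2 + c)*(2*c) = 2*c*(-2 + c))
P(y, M) = -20*y*(-2 + y) (P(y, M) = (-1*10)*(2*y*(-2 + y)) = -20*y*(-2 + y))
(-3145 - 4364)*(P(-37, 32 - 20) - 1793) = (-3145 - 4364)*(20*(-37)*(2 - 1*(-37)) - 1793) = -7509*(20*(-37)*(2 + 37) - 1793) = -7509*(20*(-37)*39 - 1793) = -7509*(-28860 - 1793) = -7509*(-30653) = 230173377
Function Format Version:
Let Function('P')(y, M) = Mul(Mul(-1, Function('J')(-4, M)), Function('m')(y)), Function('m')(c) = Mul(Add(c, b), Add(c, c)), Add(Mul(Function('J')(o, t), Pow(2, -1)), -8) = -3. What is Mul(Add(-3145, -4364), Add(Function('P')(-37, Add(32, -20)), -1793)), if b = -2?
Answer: 230173377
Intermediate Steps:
Function('J')(o, t) = 10 (Function('J')(o, t) = Add(16, Mul(2, -3)) = Add(16, -6) = 10)
Function('m')(c) = Mul(2, c, Add(-2, c)) (Function('m')(c) = Mul(Add(c, -2), Add(c, c)) = Mul(Add(-2, c), Mul(2, c)) = Mul(2, c, Add(-2, c)))
Function('P')(y, M) = Mul(-20, y, Add(-2, y)) (Function('P')(y, M) = Mul(Mul(-1, 10), Mul(2, y, Add(-2, y))) = Mul(-10, Mul(2, y, Add(-2, y))) = Mul(-20, y, Add(-2, y)))
Mul(Add(-3145, -4364), Add(Function('P')(-37, Add(32, -20)), -1793)) = Mul(Add(-3145, -4364), Add(Mul(20, -37, Add(2, Mul(-1, -37))), -1793)) = Mul(-7509, Add(Mul(20, -37, Add(2, 37)), -1793)) = Mul(-7509, Add(Mul(20, -37, 39), -1793)) = Mul(-7509, Add(-28860, -1793)) = Mul(-7509, -30653) = 230173377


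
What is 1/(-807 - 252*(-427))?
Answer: 1/452193 ≈ 2.2114e-6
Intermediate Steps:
1/(-807 - 252*(-427)) = -1/427/(-1059) = -1/1059*(-1/427) = 1/452193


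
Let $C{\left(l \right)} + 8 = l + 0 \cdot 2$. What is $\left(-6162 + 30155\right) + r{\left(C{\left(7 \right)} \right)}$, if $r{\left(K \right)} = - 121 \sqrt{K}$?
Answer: $23993 - 121 i \approx 23993.0 - 121.0 i$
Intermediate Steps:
$C{\left(l \right)} = -8 + l$ ($C{\left(l \right)} = -8 + \left(l + 0 \cdot 2\right) = -8 + \left(l + 0\right) = -8 + l$)
$\left(-6162 + 30155\right) + r{\left(C{\left(7 \right)} \right)} = \left(-6162 + 30155\right) - 121 \sqrt{-8 + 7} = 23993 - 121 \sqrt{-1} = 23993 - 121 i$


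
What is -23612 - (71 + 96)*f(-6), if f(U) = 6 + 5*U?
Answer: -19604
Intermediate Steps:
-23612 - (71 + 96)*f(-6) = -23612 - (71 + 96)*(6 + 5*(-6)) = -23612 - 167*(6 - 30) = -23612 - 167*(-24) = -23612 - 1*(-4008) = -23612 + 4008 = -19604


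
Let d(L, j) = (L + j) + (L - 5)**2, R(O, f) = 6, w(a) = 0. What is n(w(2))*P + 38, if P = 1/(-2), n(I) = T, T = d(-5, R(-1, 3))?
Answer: -25/2 ≈ -12.500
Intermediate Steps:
d(L, j) = L + j + (-5 + L)**2 (d(L, j) = (L + j) + (-5 + L)**2 = L + j + (-5 + L)**2)
T = 101 (T = -5 + 6 + (-5 - 5)**2 = -5 + 6 + (-10)**2 = -5 + 6 + 100 = 101)
n(I) = 101
P = -1/2 ≈ -0.50000
n(w(2))*P + 38 = 101*(-1/2) + 38 = -101/2 + 38 = -25/2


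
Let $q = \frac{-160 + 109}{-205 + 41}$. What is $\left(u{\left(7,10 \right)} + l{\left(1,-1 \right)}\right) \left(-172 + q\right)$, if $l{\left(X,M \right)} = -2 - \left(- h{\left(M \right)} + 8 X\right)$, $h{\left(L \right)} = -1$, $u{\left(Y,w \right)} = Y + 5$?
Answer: $- \frac{28157}{164} \approx -171.69$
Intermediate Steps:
$u{\left(Y,w \right)} = 5 + Y$
$q = \frac{51}{164}$ ($q = - \frac{51}{-164} = \left(-51\right) \left(- \frac{1}{164}\right) = \frac{51}{164} \approx 0.31098$)
$l{\left(X,M \right)} = -3 - 8 X$ ($l{\left(X,M \right)} = -2 - \left(1 + 8 X\right) = -3 - 8 X$)
$\left(u{\left(7,10 \right)} + l{\left(1,-1 \right)}\right) \left(-172 + q\right) = \left(\left(5 + 7\right) - 11\right) \left(-172 + \frac{51}{164}\right) = \left(12 - 11\right) \left(- \frac{28157}{164}\right) = 1 \left(- \frac{28157}{164}\right) = - \frac{28157}{164}$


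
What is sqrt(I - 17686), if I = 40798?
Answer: 6*sqrt(642) ≈ 152.03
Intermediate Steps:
sqrt(I - 17686) = sqrt(40798 - 17686) = sqrt(23112) = 6*sqrt(642)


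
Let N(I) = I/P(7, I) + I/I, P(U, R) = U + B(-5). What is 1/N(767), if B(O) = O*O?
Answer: 32/799 ≈ 0.040050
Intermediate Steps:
B(O) = O²
P(U, R) = 25 + U (P(U, R) = U + (-5)² = U + 25 = 25 + U)
N(I) = 1 + I/32 (N(I) = I/(25 + 7) + I/I = I/32 + 1 = 1 + I/32)
1/N(767) = 1/(1 + (1/32)*767) = 1/(1 + 767/32) = 1/(799/32) = 32/799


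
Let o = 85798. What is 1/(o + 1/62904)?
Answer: 62904/5397037393 ≈ 1.1655e-5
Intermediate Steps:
1/(o + 1/62904) = 1/(85798 + 1/62904) = 1/(5397037393/62904) = 62904/5397037393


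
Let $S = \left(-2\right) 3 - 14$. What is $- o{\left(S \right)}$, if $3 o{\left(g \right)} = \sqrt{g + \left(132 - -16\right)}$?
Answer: $- \frac{8 \sqrt{2}}{3} \approx -3.7712$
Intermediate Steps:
$S = -20$ ($S = -6 - 14 = -20$)
$o{\left(g \right)} = \frac{\sqrt{148 + g}}{3}$ ($o{\left(g \right)} = \frac{\sqrt{g + \left(132 - -16\right)}}{3} = \frac{\sqrt{g + \left(132 + 16\right)}}{3} = \frac{\sqrt{g + 148}}{3} = \frac{\sqrt{148 + g}}{3}$)
$- o{\left(S \right)} = - \frac{\sqrt{148 - 20}}{3} = - \frac{\sqrt{128}}{3} = - \frac{8 \sqrt{2}}{3}$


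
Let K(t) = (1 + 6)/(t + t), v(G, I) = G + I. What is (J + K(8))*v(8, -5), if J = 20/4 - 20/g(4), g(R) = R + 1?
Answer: 69/16 ≈ 4.3125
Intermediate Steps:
g(R) = 1 + R
J = 1 (J = 20/4 - 20/(1 + 4) = 20*(1/4) - 20/5 = 5 - 20*1/5 = 5 - 4 = 1)
K(t) = 7/(2*t) (K(t) = 7/((2*t)) = 7*(1/(2*t)) = 7/(2*t))
(J + K(8))*v(8, -5) = (1 + (7/2)/8)*(8 - 5) = (1 + (7/2)*(1/8))*3 = (1 + 7/16)*3 = (23/16)*3 = 69/16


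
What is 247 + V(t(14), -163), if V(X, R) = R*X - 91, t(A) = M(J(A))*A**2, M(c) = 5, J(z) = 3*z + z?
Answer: -159584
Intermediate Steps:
J(z) = 4*z
t(A) = 5*A**2
V(X, R) = -91 + R*X
247 + V(t(14), -163) = 247 + (-91 - 815*14**2) = 247 + (-91 - 815*196) = 247 + (-91 - 163*980) = 247 + (-91 - 159740) = 247 - 159831 = -159584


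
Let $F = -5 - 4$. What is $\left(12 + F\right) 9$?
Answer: $27$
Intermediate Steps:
$F = -9$ ($F = -5 - 4 = -9$)
$\left(12 + F\right) 9 = \left(12 - 9\right) 9 = 3 \cdot 9 = 27$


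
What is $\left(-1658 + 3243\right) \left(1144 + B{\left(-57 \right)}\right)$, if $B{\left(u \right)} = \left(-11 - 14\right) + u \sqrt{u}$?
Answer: $1773615 - 90345 i \sqrt{57} \approx 1.7736 \cdot 10^{6} - 6.8209 \cdot 10^{5} i$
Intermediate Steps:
$B{\left(u \right)} = -25 + u^{\frac{3}{2}}$
$\left(-1658 + 3243\right) \left(1144 + B{\left(-57 \right)}\right) = \left(-1658 + 3243\right) \left(1144 - \left(25 - \left(-57\right)^{\frac{3}{2}}\right)\right) = 1585 \left(1144 - \left(25 + 57 i \sqrt{57}\right)\right) = 1585 \left(1119 - 57 i \sqrt{57}\right) = 1773615 - 90345 i \sqrt{57}$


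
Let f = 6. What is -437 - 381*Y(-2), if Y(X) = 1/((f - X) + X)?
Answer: -1001/2 ≈ -500.50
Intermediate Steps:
Y(X) = 1/6 (Y(X) = 1/((6 - X) + X) = 1/6)
-437 - 381*Y(-2) = -437 - 381*1/6 = -437 - 127/2 = -1001/2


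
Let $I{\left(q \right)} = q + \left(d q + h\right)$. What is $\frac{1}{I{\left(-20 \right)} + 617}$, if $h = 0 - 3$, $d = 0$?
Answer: $\frac{1}{594} \approx 0.0016835$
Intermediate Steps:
$h = -3$ ($h = 0 - 3 = -3$)
$I{\left(q \right)} = -3 + q$ ($I{\left(q \right)} = q - \left(3 + 0 q\right) = q + \left(0 - 3\right) = q - 3 = -3 + q$)
$\frac{1}{I{\left(-20 \right)} + 617} = \frac{1}{\left(-3 - 20\right) + 617} = \frac{1}{-23 + 617} = \frac{1}{594}$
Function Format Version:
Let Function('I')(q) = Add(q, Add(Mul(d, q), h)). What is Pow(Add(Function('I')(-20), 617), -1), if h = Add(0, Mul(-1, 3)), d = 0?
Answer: Rational(1, 594) ≈ 0.0016835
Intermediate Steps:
h = -3 (h = Add(0, -3) = -3)
Function('I')(q) = Add(-3, q) (Function('I')(q) = Add(q, Add(Mul(0, q), -3)) = Add(q, Add(0, -3)) = Add(q, -3) = Add(-3, q))
Pow(Add(Function('I')(-20), 617), -1) = Pow(Add(Add(-3, -20), 617), -1) = Pow(Add(-23, 617), -1) = Pow(594, -1) = Rational(1, 594)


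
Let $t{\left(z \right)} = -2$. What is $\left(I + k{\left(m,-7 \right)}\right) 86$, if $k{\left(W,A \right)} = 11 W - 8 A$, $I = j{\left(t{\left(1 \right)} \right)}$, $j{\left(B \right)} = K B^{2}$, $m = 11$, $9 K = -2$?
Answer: $\frac{136310}{9} \approx 15146.0$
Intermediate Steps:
$K = - \frac{2}{9}$ ($K = \frac{1}{9} \left(-2\right) = - \frac{2}{9} \approx -0.22222$)
$j{\left(B \right)} = - \frac{2 B^{2}}{9}$
$I = - \frac{8}{9}$ ($I = - \frac{2 \left(-2\right)^{2}}{9} = \left(- \frac{2}{9}\right) 4 = - \frac{8}{9} \approx -0.88889$)
$k{\left(W,A \right)} = - 8 A + 11 W$
$\left(I + k{\left(m,-7 \right)}\right) 86 = \left(- \frac{8}{9} + \left(\left(-8\right) \left(-7\right) + 11 \cdot 11\right)\right) 86 = \left(- \frac{8}{9} + \left(56 + 121\right)\right) 86 = \left(- \frac{8}{9} + 177\right) 86 = \frac{1585}{9} \cdot 86 = \frac{136310}{9}$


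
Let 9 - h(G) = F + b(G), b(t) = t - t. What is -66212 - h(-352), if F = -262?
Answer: -66483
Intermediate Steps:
b(t) = 0
h(G) = 271 (h(G) = 9 - (-262 + 0) = 9 - 1*(-262) = 9 + 262 = 271)
-66212 - h(-352) = -66212 - 1*271 = -66212 - 271 = -66483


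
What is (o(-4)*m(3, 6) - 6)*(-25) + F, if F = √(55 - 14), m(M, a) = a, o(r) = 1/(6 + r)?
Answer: 75 + √41 ≈ 81.403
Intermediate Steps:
F = √41 ≈ 6.4031
(o(-4)*m(3, 6) - 6)*(-25) + F = (6/(6 - 4) - 6)*(-25) + √41 = (6/2 - 6)*(-25) + √41 = ((½)*6 - 6)*(-25) + √41 = (3 - 6)*(-25) + √41 = -3*(-25) + √41 = 75 + √41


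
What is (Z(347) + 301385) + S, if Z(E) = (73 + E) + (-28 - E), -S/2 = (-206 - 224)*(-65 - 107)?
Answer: 153510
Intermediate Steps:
S = -147920 (S = -2*(-206 - 224)*(-65 - 107) = -(-860)*(-172) = -2*73960 = -147920)
Z(E) = 45
(Z(347) + 301385) + S = (45 + 301385) - 147920 = 301430 - 147920 = 153510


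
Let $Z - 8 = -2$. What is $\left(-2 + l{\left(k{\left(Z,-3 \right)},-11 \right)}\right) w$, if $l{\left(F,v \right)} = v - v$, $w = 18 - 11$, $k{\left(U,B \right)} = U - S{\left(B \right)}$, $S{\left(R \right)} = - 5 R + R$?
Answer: $-14$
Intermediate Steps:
$Z = 6$ ($Z = 8 - 2 = 6$)
$S{\left(R \right)} = - 4 R$
$k{\left(U,B \right)} = U + 4 B$ ($k{\left(U,B \right)} = U - - 4 B = U + 4 B$)
$w = 7$ ($w = 18 - 11 = 7$)
$l{\left(F,v \right)} = 0$
$\left(-2 + l{\left(k{\left(Z,-3 \right)},-11 \right)}\right) w = \left(-2 + 0\right) 7 = \left(-2\right) 7 = -14$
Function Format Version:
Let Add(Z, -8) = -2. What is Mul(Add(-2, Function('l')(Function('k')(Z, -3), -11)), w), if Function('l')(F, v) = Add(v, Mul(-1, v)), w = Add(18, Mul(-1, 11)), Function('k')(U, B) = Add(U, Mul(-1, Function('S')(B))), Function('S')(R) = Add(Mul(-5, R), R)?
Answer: -14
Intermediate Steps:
Z = 6 (Z = Add(8, -2) = 6)
Function('S')(R) = Mul(-4, R)
Function('k')(U, B) = Add(U, Mul(4, B)) (Function('k')(U, B) = Add(U, Mul(-1, Mul(-4, B))) = Add(U, Mul(4, B)))
w = 7 (w = Add(18, -11) = 7)
Function('l')(F, v) = 0
Mul(Add(-2, Function('l')(Function('k')(Z, -3), -11)), w) = Mul(Add(-2, 0), 7) = Mul(-2, 7) = -14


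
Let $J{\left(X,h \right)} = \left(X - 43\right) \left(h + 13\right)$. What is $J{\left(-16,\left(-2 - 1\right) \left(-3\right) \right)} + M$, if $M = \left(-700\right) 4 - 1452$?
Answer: $-5550$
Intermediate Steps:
$J{\left(X,h \right)} = \left(-43 + X\right) \left(13 + h\right)$
$M = -4252$ ($M = -2800 - 1452 = -4252$)
$J{\left(-16,\left(-2 - 1\right) \left(-3\right) \right)} + M = \left(-559 - 43 \left(-2 - 1\right) \left(-3\right) + 13 \left(-16\right) - 16 \left(-2 - 1\right) \left(-3\right)\right) - 4252 = \left(-559 - 43 \left(\left(-3\right) \left(-3\right)\right) - 208 - 16 \left(\left(-3\right) \left(-3\right)\right)\right) - 4252 = \left(-559 - 387 - 208 - 144\right) - 4252 = -1298 - 4252 = -5550$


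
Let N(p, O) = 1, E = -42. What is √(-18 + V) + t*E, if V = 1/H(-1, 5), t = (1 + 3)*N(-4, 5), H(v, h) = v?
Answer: -168 + I*√19 ≈ -168.0 + 4.3589*I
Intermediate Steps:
t = 4 (t = (1 + 3)*1 = 4*1 = 4)
V = -1 (V = 1/(-1) = -1)
√(-18 + V) + t*E = √(-18 - 1) + 4*(-42) = √(-19) - 168 = I*√19 - 168 = -168 + I*√19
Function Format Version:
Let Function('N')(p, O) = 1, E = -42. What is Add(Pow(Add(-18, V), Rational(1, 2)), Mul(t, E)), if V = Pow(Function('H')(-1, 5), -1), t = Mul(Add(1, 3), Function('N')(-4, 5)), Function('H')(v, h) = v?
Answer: Add(-168, Mul(I, Pow(19, Rational(1, 2)))) ≈ Add(-168.00, Mul(4.3589, I))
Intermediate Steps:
t = 4 (t = Mul(Add(1, 3), 1) = Mul(4, 1) = 4)
V = -1 (V = Pow(-1, -1) = -1)
Add(Pow(Add(-18, V), Rational(1, 2)), Mul(t, E)) = Add(Pow(Add(-18, -1), Rational(1, 2)), Mul(4, -42)) = Add(Pow(-19, Rational(1, 2)), -168) = Add(Mul(I, Pow(19, Rational(1, 2))), -168) = Add(-168, Mul(I, Pow(19, Rational(1, 2))))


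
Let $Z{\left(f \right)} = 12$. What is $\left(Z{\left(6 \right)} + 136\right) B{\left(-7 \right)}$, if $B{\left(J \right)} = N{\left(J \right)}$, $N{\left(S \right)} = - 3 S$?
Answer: $3108$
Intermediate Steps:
$B{\left(J \right)} = - 3 J$
$\left(Z{\left(6 \right)} + 136\right) B{\left(-7 \right)} = \left(12 + 136\right) \left(\left(-3\right) \left(-7\right)\right) = 148 \cdot 21 = 3108$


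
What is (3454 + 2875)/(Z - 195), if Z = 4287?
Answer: 6329/4092 ≈ 1.5467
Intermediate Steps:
(3454 + 2875)/(Z - 195) = (3454 + 2875)/(4287 - 195) = 6329/4092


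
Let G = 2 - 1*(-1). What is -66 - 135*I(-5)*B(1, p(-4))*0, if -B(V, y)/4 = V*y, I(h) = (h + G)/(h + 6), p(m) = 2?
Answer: -66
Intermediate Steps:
G = 3 (G = 2 + 1 = 3)
I(h) = (3 + h)/(6 + h) (I(h) = (h + 3)/(h + 6) = (3 + h)/(6 + h))
B(V, y) = -4*V*y
-66 - 135*I(-5)*B(1, p(-4))*0 = -66 - 135*((3 - 5)/(6 - 5))*(-4*1*2)*0 = -66 - 135*(-2/1)*(-8)*0 = -66 - 135*(1*(-2))*(-8)*0 = -66 - 135*(-2*(-8))*0 = -66 - 2160*0 = -66 - 135*0 = -66 + 0 = -66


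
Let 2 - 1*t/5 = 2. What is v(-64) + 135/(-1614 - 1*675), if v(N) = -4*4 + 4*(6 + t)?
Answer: 6059/763 ≈ 7.9410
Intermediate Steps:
t = 0 (t = 10 - 5*2 = 10 - 10 = 0)
v(N) = 8 (v(N) = -4*4 + 4*(6 + 0) = -16 + 4*6 = -16 + 24 = 8)
v(-64) + 135/(-1614 - 1*675) = 8 + 135/(-1614 - 1*675) = 8 + 135/(-1614 - 675) = 8 + 135/(-2289) = 8 + 135*(-1/2289) = 8 - 45/763 = 6059/763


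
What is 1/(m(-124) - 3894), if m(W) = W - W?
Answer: -1/3894 ≈ -0.00025681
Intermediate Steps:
m(W) = 0
1/(m(-124) - 3894) = 1/(0 - 3894) = 1/(-3894) = -1/3894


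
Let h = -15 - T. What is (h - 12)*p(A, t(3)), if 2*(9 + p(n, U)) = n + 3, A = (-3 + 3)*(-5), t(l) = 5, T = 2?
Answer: 435/2 ≈ 217.50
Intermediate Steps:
A = 0 (A = 0*(-5) = 0)
p(n, U) = -15/2 + n/2 (p(n, U) = -9 + (n + 3)/2 = -9 + (3 + n)/2 = -9 + (3/2 + n/2) = -15/2 + n/2)
h = -17 (h = -15 - 1*2 = -15 - 2 = -17)
(h - 12)*p(A, t(3)) = (-17 - 12)*(-15/2 + (1/2)*0) = -29*(-15/2 + 0) = -29*(-15/2) = 435/2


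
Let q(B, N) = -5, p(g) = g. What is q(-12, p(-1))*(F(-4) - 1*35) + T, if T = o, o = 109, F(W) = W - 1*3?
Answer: 319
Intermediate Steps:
F(W) = -3 + W (F(W) = W - 3 = -3 + W)
T = 109
q(-12, p(-1))*(F(-4) - 1*35) + T = -5*((-3 - 4) - 1*35) + 109 = -5*(-7 - 35) + 109 = -5*(-42) + 109 = 210 + 109 = 319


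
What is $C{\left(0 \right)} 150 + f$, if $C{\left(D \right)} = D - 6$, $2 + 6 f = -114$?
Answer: $- \frac{2758}{3} \approx -919.33$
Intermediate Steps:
$f = - \frac{58}{3}$ ($f = - \frac{1}{3} + \frac{1}{6} \left(-114\right) = - \frac{1}{3} - 19 = - \frac{58}{3} \approx -19.333$)
$C{\left(D \right)} = -6 + D$
$C{\left(0 \right)} 150 + f = \left(-6 + 0\right) 150 - \frac{58}{3} = \left(-6\right) 150 - \frac{58}{3} = -900 - \frac{58}{3} = - \frac{2758}{3}$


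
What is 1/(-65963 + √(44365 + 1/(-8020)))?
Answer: -529023260/34895605492081 - 2*√713393634495/34895605492081 ≈ -1.5209e-5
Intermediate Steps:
1/(-65963 + √(44365 + 1/(-8020))) = 1/(-65963 + √(44365 - 1/8020)) = 1/(-65963 + √(355807299/8020)) = 1/(-65963 + √713393634495/4010)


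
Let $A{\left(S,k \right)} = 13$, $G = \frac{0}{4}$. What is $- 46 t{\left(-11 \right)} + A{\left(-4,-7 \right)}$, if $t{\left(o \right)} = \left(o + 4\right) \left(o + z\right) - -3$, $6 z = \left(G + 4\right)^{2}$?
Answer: $- \frac{8425}{3} \approx -2808.3$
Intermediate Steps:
$G = 0$ ($G = 0 \cdot \frac{1}{4} = 0$)
$z = \frac{8}{3}$ ($z = \frac{\left(0 + 4\right)^{2}}{6} = \frac{4^{2}}{6} = \frac{1}{6} \cdot 16 = \frac{8}{3} \approx 2.6667$)
$t{\left(o \right)} = 3 + \left(4 + o\right) \left(\frac{8}{3} + o\right)$ ($t{\left(o \right)} = \left(o + 4\right) \left(o + \frac{8}{3}\right) - -3 = \left(4 + o\right) \left(\frac{8}{3} + o\right) + 3 = 3 + \left(4 + o\right) \left(\frac{8}{3} + o\right)$)
$- 46 t{\left(-11 \right)} + A{\left(-4,-7 \right)} = - 46 \left(\frac{41}{3} + \left(-11\right)^{2} + \frac{20}{3} \left(-11\right)\right) + 13 = - 46 \left(\frac{41}{3} + 121 - \frac{220}{3}\right) + 13 = \left(-46\right) \frac{184}{3} + 13 = - \frac{8464}{3} + 13 = - \frac{8425}{3}$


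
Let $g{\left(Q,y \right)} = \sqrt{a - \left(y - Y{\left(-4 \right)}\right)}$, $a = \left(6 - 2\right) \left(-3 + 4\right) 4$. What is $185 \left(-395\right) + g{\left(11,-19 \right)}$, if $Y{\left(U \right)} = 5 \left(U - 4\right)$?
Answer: $-73075 + i \sqrt{5} \approx -73075.0 + 2.2361 i$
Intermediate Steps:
$Y{\left(U \right)} = -20 + 5 U$ ($Y{\left(U \right)} = 5 \left(-4 + U\right) = -20 + 5 U$)
$a = 16$ ($a = 4 \cdot 1 \cdot 4 = 4 \cdot 4 = 16$)
$g{\left(Q,y \right)} = \sqrt{-24 - y}$ ($g{\left(Q,y \right)} = \sqrt{16 - \left(40 + y\right)} = \sqrt{-24 - y}$)
$185 \left(-395\right) + g{\left(11,-19 \right)} = 185 \left(-395\right) + \sqrt{-24 - -19} = -73075 + \sqrt{-24 + 19} = -73075 + \sqrt{-5} = -73075 + i \sqrt{5}$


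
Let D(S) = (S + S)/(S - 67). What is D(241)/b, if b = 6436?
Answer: 241/559932 ≈ 0.00043041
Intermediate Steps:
D(S) = 2*S/(-67 + S) (D(S) = (2*S)/(-67 + S) = 2*S/(-67 + S))
D(241)/b = (2*241/(-67 + 241))/6436 = (2*241/174)*(1/6436) = (2*241*(1/174))*(1/6436) = (241/87)*(1/6436) = 241/559932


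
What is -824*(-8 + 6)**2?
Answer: -3296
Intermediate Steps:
-824*(-8 + 6)**2 = -824*(-2)**2 = -824*4 = -3296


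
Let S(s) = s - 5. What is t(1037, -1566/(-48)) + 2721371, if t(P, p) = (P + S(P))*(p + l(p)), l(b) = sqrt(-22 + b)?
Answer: 22310977/8 + 2069*sqrt(170)/4 ≈ 2.7956e+6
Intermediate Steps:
S(s) = -5 + s
t(P, p) = (-5 + 2*P)*(p + sqrt(-22 + p)) (t(P, p) = (P + (-5 + P))*(p + sqrt(-22 + p)) = (-5 + 2*P)*(p + sqrt(-22 + p)))
t(1037, -1566/(-48)) + 2721371 = (1037*(-1566/(-48)) + 1037*sqrt(-22 - 1566/(-48)) + (-1566/(-48))*(-5 + 1037) + sqrt(-22 - 1566/(-48))*(-5 + 1037)) + 2721371 = (1037*(-1566*(-1/48)) + 1037*sqrt(-22 - 1566*(-1/48)) - 1566*(-1/48)*1032 + sqrt(-22 - 1566*(-1/48))*1032) + 2721371 = (1037*(261/8) + 1037*sqrt(-22 + 261/8) + (261/8)*1032 + sqrt(-22 + 261/8)*1032) + 2721371 = (270657/8 + 1037*sqrt(85/8) + 33669 + sqrt(85/8)*1032) + 2721371 = (270657/8 + 1037*(sqrt(170)/4) + 33669 + (sqrt(170)/4)*1032) + 2721371 = (270657/8 + 1037*sqrt(170)/4 + 33669 + 258*sqrt(170)) + 2721371 = (540009/8 + 2069*sqrt(170)/4) + 2721371 = 22310977/8 + 2069*sqrt(170)/4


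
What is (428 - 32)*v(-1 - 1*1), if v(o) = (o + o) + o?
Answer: -2376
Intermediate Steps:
v(o) = 3*o (v(o) = 2*o + o = 3*o)
(428 - 32)*v(-1 - 1*1) = (428 - 32)*(3*(-1 - 1*1)) = 396*(3*(-1 - 1)) = 396*(3*(-2)) = 396*(-6) = -2376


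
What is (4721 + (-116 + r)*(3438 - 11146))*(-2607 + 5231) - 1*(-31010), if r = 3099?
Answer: -60321118622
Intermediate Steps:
(4721 + (-116 + r)*(3438 - 11146))*(-2607 + 5231) - 1*(-31010) = (4721 + (-116 + 3099)*(3438 - 11146))*(-2607 + 5231) - 1*(-31010) = (4721 + 2983*(-7708))*2624 + 31010 = (4721 - 22992964)*2624 + 31010 = -22988243*2624 + 31010 = -60321149632 + 31010 = -60321118622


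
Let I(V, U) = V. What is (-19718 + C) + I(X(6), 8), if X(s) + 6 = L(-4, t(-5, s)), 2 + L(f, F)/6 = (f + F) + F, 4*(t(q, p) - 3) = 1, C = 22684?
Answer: 2963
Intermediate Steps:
t(q, p) = 13/4 (t(q, p) = 3 + (¼)*1 = 3 + ¼ = 13/4)
L(f, F) = -12 + 6*f + 12*F (L(f, F) = -12 + 6*((f + F) + F) = -12 + 6*((F + f) + F) = -12 + 6*(f + 2*F) = -12 + (6*f + 12*F) = -12 + 6*f + 12*F)
X(s) = -3 (X(s) = -6 + (-12 + 6*(-4) + 12*(13/4)) = -6 + (-12 - 24 + 39) = -6 + 3 = -3)
(-19718 + C) + I(X(6), 8) = (-19718 + 22684) - 3 = 2966 - 3 = 2963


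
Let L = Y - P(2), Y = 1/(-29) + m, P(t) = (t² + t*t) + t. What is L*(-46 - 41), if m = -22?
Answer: 2787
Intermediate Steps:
P(t) = t + 2*t² (P(t) = (t² + t²) + t = 2*t² + t = t + 2*t²)
Y = -639/29 (Y = 1/(-29) - 22 = -1/29 - 22 = -639/29 ≈ -22.034)
L = -929/29 (L = -639/29 - 2*(1 + 2*2) = -639/29 - 2*(1 + 4) = -639/29 - 2*5 = -639/29 - 1*10 = -639/29 - 10 = -929/29 ≈ -32.034)
L*(-46 - 41) = -929*(-46 - 41)/29 = -929/29*(-87) = 2787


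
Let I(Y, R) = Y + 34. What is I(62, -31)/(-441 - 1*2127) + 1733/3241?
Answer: 172467/346787 ≈ 0.49733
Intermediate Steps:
I(Y, R) = 34 + Y
I(62, -31)/(-441 - 1*2127) + 1733/3241 = (34 + 62)/(-441 - 1*2127) + 1733/3241 = 96/(-441 - 2127) + 1733*(1/3241) = 96/(-2568) + 1733/3241 = 96*(-1/2568) + 1733/3241 = -4/107 + 1733/3241 = 172467/346787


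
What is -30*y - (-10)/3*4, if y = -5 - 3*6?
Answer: 2110/3 ≈ 703.33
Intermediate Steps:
y = -23 (y = -5 - 18 = -23)
-30*y - (-10)/3*4 = -30*(-23) - (-10)/3*4 = 690 - (-10)/3*4 = 690 - 5*(-2/3)*4 = 690 + (10/3)*4 = 690 + 40/3 = 2110/3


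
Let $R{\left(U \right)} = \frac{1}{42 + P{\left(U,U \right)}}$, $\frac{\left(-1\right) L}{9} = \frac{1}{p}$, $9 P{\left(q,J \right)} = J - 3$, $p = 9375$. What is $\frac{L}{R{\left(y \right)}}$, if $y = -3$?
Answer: $- \frac{124}{3125} \approx -0.03968$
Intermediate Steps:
$P{\left(q,J \right)} = - \frac{1}{3} + \frac{J}{9}$ ($P{\left(q,J \right)} = \frac{J - 3}{9} = \frac{-3 + J}{9} = - \frac{1}{3} + \frac{J}{9}$)
$L = - \frac{3}{3125}$ ($L = - \frac{9}{9375} = \left(-9\right) \frac{1}{9375} = - \frac{3}{3125} \approx -0.00096$)
$R{\left(U \right)} = \frac{1}{\frac{125}{3} + \frac{U}{9}}$ ($R{\left(U \right)} = \frac{1}{42 + \left(- \frac{1}{3} + \frac{U}{9}\right)} = \frac{1}{\frac{125}{3} + \frac{U}{9}}$)
$\frac{L}{R{\left(y \right)}} = - \frac{3}{3125 \frac{9}{375 - 3}} = - \frac{3}{3125 \cdot \frac{9}{372}} = - \frac{3}{3125 \cdot 9 \cdot \frac{1}{372}} = - \frac{3}{3125 \cdot \frac{3}{124}} = \left(- \frac{3}{3125}\right) \frac{124}{3} = - \frac{124}{3125}$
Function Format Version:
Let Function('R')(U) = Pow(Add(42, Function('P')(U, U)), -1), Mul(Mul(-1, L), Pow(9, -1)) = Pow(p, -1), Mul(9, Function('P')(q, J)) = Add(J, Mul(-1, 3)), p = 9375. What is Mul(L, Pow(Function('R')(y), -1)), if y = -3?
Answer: Rational(-124, 3125) ≈ -0.039680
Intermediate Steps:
Function('P')(q, J) = Add(Rational(-1, 3), Mul(Rational(1, 9), J)) (Function('P')(q, J) = Mul(Rational(1, 9), Add(J, Mul(-1, 3))) = Mul(Rational(1, 9), Add(J, -3)) = Mul(Rational(1, 9), Add(-3, J)) = Add(Rational(-1, 3), Mul(Rational(1, 9), J)))
L = Rational(-3, 3125) (L = Mul(-9, Pow(9375, -1)) = Mul(-9, Rational(1, 9375)) = Rational(-3, 3125) ≈ -0.00096000)
Function('R')(U) = Pow(Add(Rational(125, 3), Mul(Rational(1, 9), U)), -1) (Function('R')(U) = Pow(Add(42, Add(Rational(-1, 3), Mul(Rational(1, 9), U))), -1) = Pow(Add(Rational(125, 3), Mul(Rational(1, 9), U)), -1))
Mul(L, Pow(Function('R')(y), -1)) = Mul(Rational(-3, 3125), Pow(Mul(9, Pow(Add(375, -3), -1)), -1)) = Mul(Rational(-3, 3125), Pow(Mul(9, Pow(372, -1)), -1)) = Mul(Rational(-3, 3125), Pow(Mul(9, Rational(1, 372)), -1)) = Mul(Rational(-3, 3125), Pow(Rational(3, 124), -1)) = Mul(Rational(-3, 3125), Rational(124, 3)) = Rational(-124, 3125)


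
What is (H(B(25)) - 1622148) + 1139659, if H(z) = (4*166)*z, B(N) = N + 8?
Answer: -460577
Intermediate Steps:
B(N) = 8 + N
H(z) = 664*z
(H(B(25)) - 1622148) + 1139659 = (664*(8 + 25) - 1622148) + 1139659 = (664*33 - 1622148) + 1139659 = (21912 - 1622148) + 1139659 = -1600236 + 1139659 = -460577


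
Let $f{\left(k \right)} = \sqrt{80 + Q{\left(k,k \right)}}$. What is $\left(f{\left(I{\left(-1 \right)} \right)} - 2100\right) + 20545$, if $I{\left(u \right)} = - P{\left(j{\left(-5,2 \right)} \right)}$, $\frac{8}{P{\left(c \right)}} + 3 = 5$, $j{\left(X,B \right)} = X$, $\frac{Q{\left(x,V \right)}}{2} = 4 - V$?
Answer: $18445 + 4 \sqrt{6} \approx 18455.0$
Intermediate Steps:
$Q{\left(x,V \right)} = 8 - 2 V$ ($Q{\left(x,V \right)} = 2 \left(4 - V\right) = 8 - 2 V$)
$P{\left(c \right)} = 4$ ($P{\left(c \right)} = \frac{8}{-3 + 5} = \frac{8}{2} = 8 \cdot \frac{1}{2} = 4$)
$I{\left(u \right)} = -4$ ($I{\left(u \right)} = \left(-1\right) 4 = -4$)
$f{\left(k \right)} = \sqrt{88 - 2 k}$ ($f{\left(k \right)} = \sqrt{80 - \left(-8 + 2 k\right)} = \sqrt{88 - 2 k}$)
$\left(f{\left(I{\left(-1 \right)} \right)} - 2100\right) + 20545 = \left(\sqrt{88 - -8} - 2100\right) + 20545 = \left(\sqrt{88 + 8} - 2100\right) + 20545 = \left(\sqrt{96} - 2100\right) + 20545 = \left(4 \sqrt{6} - 2100\right) + 20545 = \left(-2100 + 4 \sqrt{6}\right) + 20545 = 18445 + 4 \sqrt{6}$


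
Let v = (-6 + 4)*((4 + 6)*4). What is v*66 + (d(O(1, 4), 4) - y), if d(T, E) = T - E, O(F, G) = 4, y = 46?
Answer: -5326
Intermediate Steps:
v = -80 (v = -20*4 = -2*40 = -80)
v*66 + (d(O(1, 4), 4) - y) = -80*66 + ((4 - 1*4) - 1*46) = -5280 + ((4 - 4) - 46) = -5280 + (0 - 46) = -5280 - 46 = -5326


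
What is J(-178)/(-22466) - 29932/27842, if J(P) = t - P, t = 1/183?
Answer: -61982863123/57233101038 ≈ -1.0830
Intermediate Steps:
t = 1/183 ≈ 0.0054645
J(P) = 1/183 - P
J(-178)/(-22466) - 29932/27842 = (1/183 - 1*(-178))/(-22466) - 29932/27842 = (1/183 + 178)*(-1/22466) - 29932*1/27842 = (32575/183)*(-1/22466) - 14966/13921 = -32575/4111278 - 14966/13921 = -61982863123/57233101038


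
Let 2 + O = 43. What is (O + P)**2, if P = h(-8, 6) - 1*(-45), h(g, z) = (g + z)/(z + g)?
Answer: 7569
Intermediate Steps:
h(g, z) = 1 (h(g, z) = (g + z)/(g + z) = 1)
O = 41 (O = -2 + 43 = 41)
P = 46 (P = 1 - 1*(-45) = 1 + 45 = 46)
(O + P)**2 = (41 + 46)**2 = 87**2 = 7569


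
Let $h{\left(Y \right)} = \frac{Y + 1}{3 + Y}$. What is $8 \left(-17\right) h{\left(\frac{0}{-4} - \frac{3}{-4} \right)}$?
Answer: $- \frac{952}{15} \approx -63.467$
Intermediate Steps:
$h{\left(Y \right)} = \frac{1 + Y}{3 + Y}$
$8 \left(-17\right) h{\left(\frac{0}{-4} - \frac{3}{-4} \right)} = 8 \left(-17\right) \frac{1 + \left(\frac{0}{-4} - \frac{3}{-4}\right)}{3 + \left(\frac{0}{-4} - \frac{3}{-4}\right)} = - 136 \frac{1 + \left(0 \left(- \frac{1}{4}\right) - - \frac{3}{4}\right)}{3 + \left(0 \left(- \frac{1}{4}\right) - - \frac{3}{4}\right)} = - 136 \frac{1 + \left(0 + \frac{3}{4}\right)}{3 + \left(0 + \frac{3}{4}\right)} = - 136 \frac{1 + \frac{3}{4}}{3 + \frac{3}{4}} = - 136 \frac{1}{\frac{15}{4}} \cdot \frac{7}{4} = - 136 \cdot \frac{4}{15} \cdot \frac{7}{4} = \left(-136\right) \frac{7}{15} = - \frac{952}{15}$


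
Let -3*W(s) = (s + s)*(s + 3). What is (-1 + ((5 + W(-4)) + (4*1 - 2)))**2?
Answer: 100/9 ≈ 11.111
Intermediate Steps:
W(s) = -2*s*(3 + s)/3 (W(s) = -(s + s)*(s + 3)/3 = -2*s*(3 + s)/3)
(-1 + ((5 + W(-4)) + (4*1 - 2)))**2 = (-1 + ((5 - 2/3*(-4)*(3 - 4)) + (4*1 - 2)))**2 = (-1 + ((5 - 2/3*(-4)*(-1)) + (4 - 2)))**2 = (-1 + ((5 - 8/3) + 2))**2 = (-1 + (7/3 + 2))**2 = (-1 + 13/3)**2 = (10/3)**2 = 100/9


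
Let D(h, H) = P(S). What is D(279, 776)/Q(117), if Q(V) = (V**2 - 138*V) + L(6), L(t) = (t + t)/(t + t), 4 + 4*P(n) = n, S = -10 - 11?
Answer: 25/9824 ≈ 0.0025448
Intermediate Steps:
S = -21
P(n) = -1 + n/4
D(h, H) = -25/4 (D(h, H) = -1 + (1/4)*(-21) = -1 - 21/4 = -25/4)
L(t) = 1 (L(t) = (2*t)/((2*t)) = (2*t)*(1/(2*t)) = 1)
Q(V) = 1 + V**2 - 138*V (Q(V) = (V**2 - 138*V) + 1 = 1 + V**2 - 138*V)
D(279, 776)/Q(117) = -25/(4*(1 + 117**2 - 138*117)) = -25/(4*(1 + 13689 - 16146)) = -25/4/(-2456) = -25/4*(-1/2456) = 25/9824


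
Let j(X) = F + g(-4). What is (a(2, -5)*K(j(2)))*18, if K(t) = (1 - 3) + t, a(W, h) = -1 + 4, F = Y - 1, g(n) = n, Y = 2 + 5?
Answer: 0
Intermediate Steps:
Y = 7
F = 6 (F = 7 - 1 = 6)
a(W, h) = 3
j(X) = 2 (j(X) = 6 - 4 = 2)
K(t) = -2 + t
(a(2, -5)*K(j(2)))*18 = (3*(-2 + 2))*18 = (3*0)*18 = 0*18 = 0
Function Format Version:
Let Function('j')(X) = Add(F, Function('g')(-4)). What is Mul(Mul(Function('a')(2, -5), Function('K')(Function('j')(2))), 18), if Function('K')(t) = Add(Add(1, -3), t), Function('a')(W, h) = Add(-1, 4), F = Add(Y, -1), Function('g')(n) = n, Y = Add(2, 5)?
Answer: 0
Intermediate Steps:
Y = 7
F = 6 (F = Add(7, -1) = 6)
Function('a')(W, h) = 3
Function('j')(X) = 2 (Function('j')(X) = Add(6, -4) = 2)
Function('K')(t) = Add(-2, t)
Mul(Mul(Function('a')(2, -5), Function('K')(Function('j')(2))), 18) = Mul(Mul(3, Add(-2, 2)), 18) = Mul(Mul(3, 0), 18) = Mul(0, 18) = 0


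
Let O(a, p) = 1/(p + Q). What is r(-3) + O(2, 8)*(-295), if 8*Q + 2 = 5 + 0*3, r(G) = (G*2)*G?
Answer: -1154/67 ≈ -17.224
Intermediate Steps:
r(G) = 2*G² (r(G) = (2*G)*G = 2*G²)
Q = 3/8 (Q = -¼ + (5 + 0*3)/8 = -¼ + (5 + 0)/8 = -¼ + (⅛)*5 = -¼ + 5/8 = 3/8 ≈ 0.37500)
O(a, p) = 1/(3/8 + p) (O(a, p) = 1/(p + 3/8) = 1/(3/8 + p))
r(-3) + O(2, 8)*(-295) = 2*(-3)² + (8/(3 + 8*8))*(-295) = 2*9 + (8/(3 + 64))*(-295) = 18 + (8/67)*(-295) = 18 - 2360/67 = -1154/67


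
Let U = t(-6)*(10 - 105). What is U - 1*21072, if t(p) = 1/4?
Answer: -84383/4 ≈ -21096.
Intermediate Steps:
t(p) = ¼
U = -95/4 (U = (10 - 105)/4 = (¼)*(-95) = -95/4 ≈ -23.750)
U - 1*21072 = -95/4 - 1*21072 = -95/4 - 21072 = -84383/4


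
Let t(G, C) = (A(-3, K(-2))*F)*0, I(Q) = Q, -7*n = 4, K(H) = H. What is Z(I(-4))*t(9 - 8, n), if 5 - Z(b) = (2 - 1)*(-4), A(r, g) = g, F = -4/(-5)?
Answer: 0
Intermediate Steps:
n = -4/7 (n = -⅐*4 = -4/7 ≈ -0.57143)
F = ⅘ (F = -4*(-⅕) = ⅘ ≈ 0.80000)
Z(b) = 9 (Z(b) = 5 - (2 - 1)*(-4) = 5 - (-4) = 5 - 1*(-4) = 5 + 4 = 9)
t(G, C) = 0 (t(G, C) = -2*⅘*0 = -8/5*0 = 0)
Z(I(-4))*t(9 - 8, n) = 9*0 = 0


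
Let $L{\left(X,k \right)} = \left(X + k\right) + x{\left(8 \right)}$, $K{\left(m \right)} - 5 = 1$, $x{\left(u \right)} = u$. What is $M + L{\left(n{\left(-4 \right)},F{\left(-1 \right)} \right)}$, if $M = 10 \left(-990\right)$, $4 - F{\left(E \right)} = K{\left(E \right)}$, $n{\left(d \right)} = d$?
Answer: $-9898$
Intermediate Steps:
$K{\left(m \right)} = 6$ ($K{\left(m \right)} = 5 + 1 = 6$)
$F{\left(E \right)} = -2$ ($F{\left(E \right)} = 4 - 6 = -2$)
$L{\left(X,k \right)} = 8 + X + k$ ($L{\left(X,k \right)} = \left(X + k\right) + 8 = 8 + X + k$)
$M = -9900$
$M + L{\left(n{\left(-4 \right)},F{\left(-1 \right)} \right)} = -9900 - -2 = -9900 + 2 = -9898$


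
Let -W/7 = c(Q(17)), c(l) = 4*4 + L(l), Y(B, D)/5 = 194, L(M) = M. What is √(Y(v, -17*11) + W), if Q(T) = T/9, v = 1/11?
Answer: √7603/3 ≈ 29.065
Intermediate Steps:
v = 1/11 ≈ 0.090909
Y(B, D) = 970 (Y(B, D) = 5*194 = 970)
Q(T) = T/9 (Q(T) = T*(⅑) = T/9)
c(l) = 16 + l (c(l) = 4*4 + l = 16 + l)
W = -1127/9 (W = -7*(16 + (⅑)*17) = -7*(16 + 17/9) = -7*161/9 = -1127/9 ≈ -125.22)
√(Y(v, -17*11) + W) = √(970 - 1127/9) = √(7603/9) = √7603/3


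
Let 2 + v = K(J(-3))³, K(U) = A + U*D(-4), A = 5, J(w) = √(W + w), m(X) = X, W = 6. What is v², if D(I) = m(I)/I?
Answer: 46476 + 26208*√3 ≈ 91870.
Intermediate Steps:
D(I) = 1 (D(I) = I/I = 1)
J(w) = √(6 + w)
K(U) = 5 + U (K(U) = 5 + U*1 = 5 + U)
v = -2 + (5 + √3)³ (v = -2 + (5 + √(6 - 3))³ = -2 + (5 + √3)³ ≈ 303.10)
v² = (168 + 78*√3)²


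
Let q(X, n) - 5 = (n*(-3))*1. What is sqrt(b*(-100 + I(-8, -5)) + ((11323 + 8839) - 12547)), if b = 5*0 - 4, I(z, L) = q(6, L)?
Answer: 23*sqrt(15) ≈ 89.079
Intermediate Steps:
q(X, n) = 5 - 3*n (q(X, n) = 5 + (n*(-3))*1 = 5 - 3*n*1 = 5 - 3*n)
I(z, L) = 5 - 3*L
b = -4 (b = 0 - 4 = -4)
sqrt(b*(-100 + I(-8, -5)) + ((11323 + 8839) - 12547)) = sqrt(-4*(-100 + (5 - 3*(-5))) + ((11323 + 8839) - 12547)) = sqrt(-4*(-100 + (5 + 15)) + (20162 - 12547)) = sqrt(-4*(-100 + 20) + 7615) = sqrt(-4*(-80) + 7615) = sqrt(320 + 7615) = sqrt(7935) = 23*sqrt(15)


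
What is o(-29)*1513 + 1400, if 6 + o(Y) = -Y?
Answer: 36199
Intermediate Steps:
o(Y) = -6 - Y
o(-29)*1513 + 1400 = (-6 - 1*(-29))*1513 + 1400 = (-6 + 29)*1513 + 1400 = 23*1513 + 1400 = 34799 + 1400 = 36199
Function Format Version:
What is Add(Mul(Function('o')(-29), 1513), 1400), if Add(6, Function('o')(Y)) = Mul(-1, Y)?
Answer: 36199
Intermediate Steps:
Function('o')(Y) = Add(-6, Mul(-1, Y))
Add(Mul(Function('o')(-29), 1513), 1400) = Add(Mul(Add(-6, Mul(-1, -29)), 1513), 1400) = Add(Mul(Add(-6, 29), 1513), 1400) = Add(Mul(23, 1513), 1400) = Add(34799, 1400) = 36199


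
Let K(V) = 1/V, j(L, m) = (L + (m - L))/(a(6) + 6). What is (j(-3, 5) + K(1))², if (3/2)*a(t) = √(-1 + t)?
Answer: 41747/11552 - 4305*√5/11552 ≈ 2.7805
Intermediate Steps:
a(t) = 2*√(-1 + t)/3
j(L, m) = m/(6 + 2*√5/3) (j(L, m) = (L + (m - L))/(2*√(-1 + 6)/3 + 6) = m/(2*√5/3 + 6) = m/(6 + 2*√5/3))
K(V) = 1/V
(j(-3, 5) + K(1))² = (((27/152)*5 - 3/152*5*√5) + 1/1)² = ((135/152 - 15*√5/152) + 1)² = (287/152 - 15*√5/152)²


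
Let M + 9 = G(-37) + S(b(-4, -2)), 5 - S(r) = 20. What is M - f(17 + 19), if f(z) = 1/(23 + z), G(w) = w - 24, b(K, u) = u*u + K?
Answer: -5016/59 ≈ -85.017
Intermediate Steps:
b(K, u) = K + u² (b(K, u) = u² + K = K + u²)
S(r) = -15 (S(r) = 5 - 1*20 = 5 - 20 = -15)
G(w) = -24 + w
M = -85 (M = -9 + ((-24 - 37) - 15) = -9 + (-61 - 15) = -9 - 76 = -85)
M - f(17 + 19) = -85 - 1/(23 + (17 + 19)) = -85 - 1/(23 + 36) = -85 - 1/59 = -5016/59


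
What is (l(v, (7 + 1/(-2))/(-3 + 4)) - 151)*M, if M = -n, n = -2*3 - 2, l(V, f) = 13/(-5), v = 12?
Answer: -6144/5 ≈ -1228.8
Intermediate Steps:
l(V, f) = -13/5 (l(V, f) = 13*(-1/5) = -13/5)
n = -8 (n = -6 - 2 = -8)
M = 8 (M = -1*(-8) = 8)
(l(v, (7 + 1/(-2))/(-3 + 4)) - 151)*M = (-13/5 - 151)*8 = -768/5*8 = -6144/5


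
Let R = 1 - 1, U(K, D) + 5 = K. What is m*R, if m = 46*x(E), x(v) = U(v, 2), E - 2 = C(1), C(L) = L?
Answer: 0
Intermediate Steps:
E = 3 (E = 2 + 1 = 3)
U(K, D) = -5 + K
x(v) = -5 + v
R = 0
m = -92 (m = 46*(-5 + 3) = 46*(-2) = -92)
m*R = -92*0 = 0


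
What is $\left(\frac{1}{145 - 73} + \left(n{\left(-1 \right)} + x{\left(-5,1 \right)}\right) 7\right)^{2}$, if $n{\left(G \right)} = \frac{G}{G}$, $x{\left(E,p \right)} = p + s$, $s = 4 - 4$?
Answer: $\frac{1018081}{5184} \approx 196.39$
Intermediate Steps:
$s = 0$ ($s = 4 - 4 = 0$)
$x{\left(E,p \right)} = p$ ($x{\left(E,p \right)} = p + 0 = p$)
$n{\left(G \right)} = 1$
$\left(\frac{1}{145 - 73} + \left(n{\left(-1 \right)} + x{\left(-5,1 \right)}\right) 7\right)^{2} = \left(\frac{1}{145 - 73} + \left(1 + 1\right) 7\right)^{2} = \left(\frac{1}{72} + 2 \cdot 7\right)^{2} = \left(\frac{1}{72} + 14\right)^{2} = \left(\frac{1009}{72}\right)^{2} = \frac{1018081}{5184}$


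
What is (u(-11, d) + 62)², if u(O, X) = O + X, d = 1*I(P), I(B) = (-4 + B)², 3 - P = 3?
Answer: 4489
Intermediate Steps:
P = 0 (P = 3 - 1*3 = 3 - 3 = 0)
d = 16 (d = 1*(-4 + 0)² = 1*(-4)² = 1*16 = 16)
(u(-11, d) + 62)² = ((-11 + 16) + 62)² = (5 + 62)² = 67² = 4489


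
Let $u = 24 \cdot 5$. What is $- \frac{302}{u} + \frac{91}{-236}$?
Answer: $- \frac{5137}{1770} \approx -2.9023$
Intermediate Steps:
$u = 120$
$- \frac{302}{u} + \frac{91}{-236} = - \frac{302}{120} + \frac{91}{-236} = \left(-302\right) \frac{1}{120} + 91 \left(- \frac{1}{236}\right) = - \frac{151}{60} - \frac{91}{236} = - \frac{5137}{1770}$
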